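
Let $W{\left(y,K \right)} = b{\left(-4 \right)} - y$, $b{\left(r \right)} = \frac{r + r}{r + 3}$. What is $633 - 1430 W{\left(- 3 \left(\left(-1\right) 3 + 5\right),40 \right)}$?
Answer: $-19387$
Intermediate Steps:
$b{\left(r \right)} = \frac{2 r}{3 + r}$
$W{\left(y,K \right)} = 8 - y$ ($W{\left(y,K \right)} = 2 \left(-4\right) \frac{1}{3 - 4} - y = 2 \left(-4\right) \frac{1}{-1} - y = 2 \left(-4\right) \left(-1\right) - y = 8 - y$)
$633 - 1430 W{\left(- 3 \left(\left(-1\right) 3 + 5\right),40 \right)} = 633 - 1430 \left(8 - - 3 \left(\left(-1\right) 3 + 5\right)\right) = 633 - 1430 \left(8 - - 3 \left(-3 + 5\right)\right) = 633 - 1430 \left(8 - \left(-3\right) 2\right) = 633 - 1430 \left(8 - -6\right) = 633 - 1430 \left(8 + 6\right) = 633 - 20020 = -19387$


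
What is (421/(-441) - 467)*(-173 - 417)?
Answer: 121757120/441 ≈ 2.7609e+5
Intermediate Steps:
(421/(-441) - 467)*(-173 - 417) = (421*(-1/441) - 467)*(-590) = (-421/441 - 467)*(-590) = -206368/441*(-590) = 121757120/441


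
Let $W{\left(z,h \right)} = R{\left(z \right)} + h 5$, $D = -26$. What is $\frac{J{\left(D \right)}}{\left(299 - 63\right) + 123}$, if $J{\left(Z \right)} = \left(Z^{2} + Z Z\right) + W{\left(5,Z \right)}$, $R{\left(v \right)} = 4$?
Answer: $\frac{1226}{359} \approx 3.415$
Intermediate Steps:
$W{\left(z,h \right)} = 4 + 5 h$ ($W{\left(z,h \right)} = 4 + h 5 = 4 + 5 h$)
$J{\left(Z \right)} = 4 + 2 Z^{2} + 5 Z$ ($J{\left(Z \right)} = \left(Z^{2} + Z Z\right) + \left(4 + 5 Z\right) = \left(Z^{2} + Z^{2}\right) + \left(4 + 5 Z\right) = 2 Z^{2} + \left(4 + 5 Z\right) = 4 + 2 Z^{2} + 5 Z$)
$\frac{J{\left(D \right)}}{\left(299 - 63\right) + 123} = \frac{4 + 2 \left(-26\right)^{2} + 5 \left(-26\right)}{\left(299 - 63\right) + 123} = \frac{4 + 2 \cdot 676 - 130}{236 + 123} = \frac{4 + 1352 - 130}{359} = 1226 \cdot \frac{1}{359} = \frac{1226}{359}$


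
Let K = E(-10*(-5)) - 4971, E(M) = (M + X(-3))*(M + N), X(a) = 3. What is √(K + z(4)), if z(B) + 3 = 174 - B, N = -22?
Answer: 2*I*√830 ≈ 57.619*I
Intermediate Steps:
z(B) = 171 - B (z(B) = -3 + (174 - B) = 171 - B)
E(M) = (-22 + M)*(3 + M) (E(M) = (M + 3)*(M - 22) = (3 + M)*(-22 + M) = (-22 + M)*(3 + M))
K = -3487 (K = (-66 + (-10*(-5))² - (-190)*(-5)) - 4971 = (-66 + 50² - 19*50) - 4971 = (-66 + 2500 - 950) - 4971 = 1484 - 4971 = -3487)
√(K + z(4)) = √(-3487 + (171 - 1*4)) = √(-3487 + (171 - 4)) = √(-3487 + 167) = √(-3320) = 2*I*√830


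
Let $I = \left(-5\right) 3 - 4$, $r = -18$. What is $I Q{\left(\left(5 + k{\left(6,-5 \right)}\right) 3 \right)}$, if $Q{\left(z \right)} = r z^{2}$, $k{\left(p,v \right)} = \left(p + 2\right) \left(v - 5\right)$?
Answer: $17313750$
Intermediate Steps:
$k{\left(p,v \right)} = \left(-5 + v\right) \left(2 + p\right)$ ($k{\left(p,v \right)} = \left(2 + p\right) \left(-5 + v\right) = \left(-5 + v\right) \left(2 + p\right)$)
$Q{\left(z \right)} = - 18 z^{2}$
$I = -19$ ($I = -15 - 4 = -19$)
$I Q{\left(\left(5 + k{\left(6,-5 \right)}\right) 3 \right)} = - 19 \left(- 18 \left(\left(5 + \left(-10 - 30 + 2 \left(-5\right) + 6 \left(-5\right)\right)\right) 3\right)^{2}\right) = - 19 \left(- 18 \left(\left(5 - 80\right) 3\right)^{2}\right) = - 19 \left(- 18 \left(\left(-75\right) 3\right)^{2}\right) = - 19 \left(- 18 \left(-225\right)^{2}\right) = - 19 \left(\left(-18\right) 50625\right) = \left(-19\right) \left(-911250\right) = 17313750$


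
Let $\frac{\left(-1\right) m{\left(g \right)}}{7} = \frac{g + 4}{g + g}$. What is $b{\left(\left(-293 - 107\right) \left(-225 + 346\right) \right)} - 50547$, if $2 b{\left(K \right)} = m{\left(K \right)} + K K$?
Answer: $\frac{56687505440507}{48400} \approx 1.1712 \cdot 10^{9}$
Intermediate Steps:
$m{\left(g \right)} = - \frac{7 \left(4 + g\right)}{2 g}$ ($m{\left(g \right)} = - 7 \frac{g + 4}{g + g} = - 7 \frac{4 + g}{2 g} = - \frac{7 \left(4 + g\right)}{2 g}$)
$b{\left(K \right)} = - \frac{7}{4} + \frac{K^{2}}{2} - \frac{7}{K}$ ($b{\left(K \right)} = \frac{\left(- \frac{7}{2} - \frac{14}{K}\right) + K K}{2} = \frac{\left(- \frac{7}{2} - \frac{14}{K}\right) + K^{2}}{2} = \frac{- \frac{7}{2} + K^{2} - \frac{14}{K}}{2} = - \frac{7}{4} + \frac{K^{2}}{2} - \frac{7}{K}$)
$b{\left(\left(-293 - 107\right) \left(-225 + 346\right) \right)} - 50547 = \left(- \frac{7}{4} + \frac{\left(\left(-293 - 107\right) \left(-225 + 346\right)\right)^{2}}{2} - \frac{7}{\left(-293 - 107\right) \left(-225 + 346\right)}\right) - 50547 = \left(- \frac{7}{4} + \frac{\left(\left(-400\right) 121\right)^{2}}{2} - \frac{7}{\left(-400\right) 121}\right) - 50547 = \left(- \frac{7}{4} + \frac{\left(-48400\right)^{2}}{2} - \frac{7}{-48400}\right) - 50547 = \left(- \frac{7}{4} + \frac{1}{2} \cdot 2342560000 - - \frac{7}{48400}\right) - 50547 = \left(- \frac{7}{4} + 1171280000 + \frac{7}{48400}\right) - 50547 = \frac{56689951915307}{48400} - 50547 = \frac{56687505440507}{48400}$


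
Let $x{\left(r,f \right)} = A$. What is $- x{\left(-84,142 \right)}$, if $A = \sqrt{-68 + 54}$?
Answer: $- i \sqrt{14} \approx - 3.7417 i$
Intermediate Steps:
$A = i \sqrt{14}$ ($A = \sqrt{-14} = i \sqrt{14} \approx 3.7417 i$)
$x{\left(r,f \right)} = i \sqrt{14}$
$- x{\left(-84,142 \right)} = - i \sqrt{14}$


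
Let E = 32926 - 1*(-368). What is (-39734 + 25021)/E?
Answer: -14713/33294 ≈ -0.44191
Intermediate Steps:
E = 33294 (E = 32926 + 368 = 33294)
(-39734 + 25021)/E = (-39734 + 25021)/33294 = -14713*1/33294 = -14713/33294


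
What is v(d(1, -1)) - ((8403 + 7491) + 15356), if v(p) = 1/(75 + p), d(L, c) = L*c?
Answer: -2312499/74 ≈ -31250.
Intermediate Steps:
v(d(1, -1)) - ((8403 + 7491) + 15356) = 1/(75 + 1*(-1)) - ((8403 + 7491) + 15356) = 1/(75 - 1) - (15894 + 15356) = 1/74 - 1*31250 = 1/74 - 31250 = -2312499/74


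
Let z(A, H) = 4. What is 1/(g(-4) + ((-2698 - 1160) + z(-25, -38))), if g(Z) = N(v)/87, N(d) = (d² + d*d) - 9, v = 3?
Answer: -29/111763 ≈ -0.00025948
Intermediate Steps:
N(d) = -9 + 2*d² (N(d) = (d² + d²) - 9 = 2*d² - 9 = -9 + 2*d²)
g(Z) = 3/29 (g(Z) = (-9 + 2*3²)/87 = (-9 + 2*9)*(1/87) = (-9 + 18)*(1/87) = 9*(1/87) = 3/29)
1/(g(-4) + ((-2698 - 1160) + z(-25, -38))) = 1/(3/29 + ((-2698 - 1160) + 4)) = 1/(3/29 + (-3858 + 4)) = 1/(3/29 - 3854) = 1/(-111763/29) = -29/111763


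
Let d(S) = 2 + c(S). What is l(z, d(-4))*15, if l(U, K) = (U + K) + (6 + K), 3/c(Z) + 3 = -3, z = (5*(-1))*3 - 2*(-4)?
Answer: 30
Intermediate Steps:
z = -7 (z = -5*3 + 8 = -15 + 8 = -7)
c(Z) = -1/2 (c(Z) = 3/(-3 - 3) = 3/(-6) = 3*(-1/6) = -1/2)
d(S) = 3/2 (d(S) = 2 - 1/2 = 3/2)
l(U, K) = 6 + U + 2*K (l(U, K) = (K + U) + (6 + K) = 6 + U + 2*K)
l(z, d(-4))*15 = (6 - 7 + 2*(3/2))*15 = (6 - 7 + 3)*15 = 2*15 = 30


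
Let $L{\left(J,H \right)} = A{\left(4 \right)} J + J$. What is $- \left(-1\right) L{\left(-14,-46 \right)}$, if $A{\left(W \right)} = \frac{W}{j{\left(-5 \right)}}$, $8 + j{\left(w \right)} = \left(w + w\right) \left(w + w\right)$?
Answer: $- \frac{336}{23} \approx -14.609$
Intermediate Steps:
$j{\left(w \right)} = -8 + 4 w^{2}$ ($j{\left(w \right)} = -8 + \left(w + w\right) \left(w + w\right) = -8 + 2 w 2 w = -8 + 4 w^{2}$)
$A{\left(W \right)} = \frac{W}{92}$ ($A{\left(W \right)} = \frac{W}{-8 + 4 \left(-5\right)^{2}} = \frac{W}{-8 + 4 \cdot 25} = \frac{W}{-8 + 100} = \frac{W}{92}$)
$L{\left(J,H \right)} = \frac{24 J}{23}$ ($L{\left(J,H \right)} = \frac{1}{92} \cdot 4 J + J = \frac{J}{23} + J = \frac{24 J}{23}$)
$- \left(-1\right) L{\left(-14,-46 \right)} = - \left(-1\right) \frac{24}{23} \left(-14\right) = - \frac{\left(-1\right) \left(-336\right)}{23} = \left(-1\right) \frac{336}{23} = - \frac{336}{23}$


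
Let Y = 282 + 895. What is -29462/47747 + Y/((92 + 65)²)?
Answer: -670010619/1176915803 ≈ -0.56929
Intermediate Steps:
Y = 1177
-29462/47747 + Y/((92 + 65)²) = -29462/47747 + 1177/((92 + 65)²) = -29462*1/47747 + 1177/(157²) = -29462/47747 + 1177/24649 = -670010619/1176915803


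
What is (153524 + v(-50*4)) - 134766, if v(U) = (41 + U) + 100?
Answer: 18699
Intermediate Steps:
v(U) = 141 + U
(153524 + v(-50*4)) - 134766 = (153524 + (141 - 50*4)) - 134766 = (153524 + (141 - 200)) - 134766 = (153524 - 59) - 134766 = 153465 - 134766 = 18699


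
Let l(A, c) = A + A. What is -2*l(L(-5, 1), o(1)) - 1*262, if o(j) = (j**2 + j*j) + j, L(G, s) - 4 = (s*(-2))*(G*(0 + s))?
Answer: -318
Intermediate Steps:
L(G, s) = 4 - 2*G*s**2 (L(G, s) = 4 + (s*(-2))*(G*(0 + s)) = 4 + (-2*s)*(G*s) = 4 - 2*G*s**2)
o(j) = j + 2*j**2 (o(j) = (j**2 + j**2) + j = 2*j**2 + j = j + 2*j**2)
l(A, c) = 2*A
-2*l(L(-5, 1), o(1)) - 1*262 = -4*(4 - 2*(-5)*1**2) - 1*262 = -4*(4 - 2*(-5)*1) - 262 = -4*(4 + 10) - 262 = -4*14 - 262 = -2*28 - 262 = -56 - 262 = -318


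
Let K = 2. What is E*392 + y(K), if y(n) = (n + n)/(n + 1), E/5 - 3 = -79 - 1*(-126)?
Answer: 294004/3 ≈ 98001.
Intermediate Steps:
E = 250 (E = 15 + 5*(-79 - 1*(-126)) = 15 + 5*(-79 + 126) = 15 + 5*47 = 15 + 235 = 250)
y(n) = 2*n/(1 + n) (y(n) = (2*n)/(1 + n) = 2*n/(1 + n))
E*392 + y(K) = 250*392 + 2*2/(1 + 2) = 98000 + 2*2/3 = 98000 + 2*2*(1/3) = 98000 + 4/3 = 294004/3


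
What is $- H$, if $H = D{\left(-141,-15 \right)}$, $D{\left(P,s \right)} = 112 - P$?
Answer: $-253$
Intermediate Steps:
$H = 253$ ($H = 112 - -141 = 112 + 141 = 253$)
$- H = \left(-1\right) 253 = -253$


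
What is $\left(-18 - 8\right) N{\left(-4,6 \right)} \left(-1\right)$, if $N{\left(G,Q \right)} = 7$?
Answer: $182$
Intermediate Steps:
$\left(-18 - 8\right) N{\left(-4,6 \right)} \left(-1\right) = \left(-18 - 8\right) 7 \left(-1\right) = \left(-26\right) 7 \left(-1\right) = \left(-182\right) \left(-1\right) = 182$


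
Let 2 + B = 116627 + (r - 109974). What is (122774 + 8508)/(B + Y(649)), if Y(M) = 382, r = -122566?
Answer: -131282/115533 ≈ -1.1363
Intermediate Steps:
B = -115915 (B = -2 + (116627 + (-122566 - 109974)) = -2 + (116627 - 232540) = -2 - 115913 = -115915)
(122774 + 8508)/(B + Y(649)) = (122774 + 8508)/(-115915 + 382) = 131282/(-115533) = 131282*(-1/115533) = -131282/115533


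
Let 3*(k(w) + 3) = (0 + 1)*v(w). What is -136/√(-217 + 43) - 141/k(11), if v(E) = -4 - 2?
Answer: 141/5 + 68*I*√174/87 ≈ 28.2 + 10.31*I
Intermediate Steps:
v(E) = -6
k(w) = -5 (k(w) = -3 + ((0 + 1)*(-6))/3 = -3 + (1*(-6))/3 = -3 + (⅓)*(-6) = -3 - 2 = -5)
-136/√(-217 + 43) - 141/k(11) = -136/√(-217 + 43) - 141/(-5) = -136*(-I*√174/174) - 141*(-⅕) = -136*(-I*√174/174) + 141/5 = -(-68)*I*√174/87 + 141/5 = 68*I*√174/87 + 141/5 = 141/5 + 68*I*√174/87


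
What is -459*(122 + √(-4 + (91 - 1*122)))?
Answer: -55998 - 459*I*√35 ≈ -55998.0 - 2715.5*I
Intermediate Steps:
-459*(122 + √(-4 + (91 - 1*122))) = -459*(122 + √(-4 + (91 - 122))) = -459*(122 + √(-4 - 31)) = -459*(122 + √(-35)) = -459*(122 + I*√35) = -55998 - 459*I*√35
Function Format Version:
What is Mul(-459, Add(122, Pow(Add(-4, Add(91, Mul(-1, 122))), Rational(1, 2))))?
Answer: Add(-55998, Mul(-459, I, Pow(35, Rational(1, 2)))) ≈ Add(-55998., Mul(-2715.5, I))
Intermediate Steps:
Mul(-459, Add(122, Pow(Add(-4, Add(91, Mul(-1, 122))), Rational(1, 2)))) = Mul(-459, Add(122, Pow(Add(-4, Add(91, -122)), Rational(1, 2)))) = Mul(-459, Add(122, Pow(Add(-4, -31), Rational(1, 2)))) = Mul(-459, Add(122, Pow(-35, Rational(1, 2)))) = Mul(-459, Add(122, Mul(I, Pow(35, Rational(1, 2))))) = Add(-55998, Mul(-459, I, Pow(35, Rational(1, 2))))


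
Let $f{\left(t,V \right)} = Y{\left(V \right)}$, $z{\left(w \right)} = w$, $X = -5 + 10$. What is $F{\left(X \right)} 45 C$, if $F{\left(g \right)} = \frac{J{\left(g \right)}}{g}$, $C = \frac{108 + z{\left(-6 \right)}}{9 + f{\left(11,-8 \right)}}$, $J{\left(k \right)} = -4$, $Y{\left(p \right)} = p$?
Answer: $-3672$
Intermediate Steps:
$X = 5$
$f{\left(t,V \right)} = V$
$C = 102$ ($C = \frac{108 - 6}{9 - 8} = \frac{102}{1} = 102 \cdot 1 = 102$)
$F{\left(g \right)} = - \frac{4}{g}$
$F{\left(X \right)} 45 C = - \frac{4}{5} \cdot 45 \cdot 102 = \left(-4\right) \frac{1}{5} \cdot 4590 = \left(- \frac{4}{5}\right) 4590 = -3672$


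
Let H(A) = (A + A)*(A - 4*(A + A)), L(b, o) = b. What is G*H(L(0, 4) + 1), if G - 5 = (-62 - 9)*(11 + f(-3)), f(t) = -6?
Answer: 4900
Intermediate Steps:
G = -350 (G = 5 + (-62 - 9)*(11 - 6) = 5 - 71*5 = 5 - 355 = -350)
H(A) = -14*A² (H(A) = (2*A)*(A - 8*A) = (2*A)*(-7*A) = -14*A²)
G*H(L(0, 4) + 1) = -(-4900)*(0 + 1)² = -(-4900)*1² = -(-4900) = -350*(-14) = 4900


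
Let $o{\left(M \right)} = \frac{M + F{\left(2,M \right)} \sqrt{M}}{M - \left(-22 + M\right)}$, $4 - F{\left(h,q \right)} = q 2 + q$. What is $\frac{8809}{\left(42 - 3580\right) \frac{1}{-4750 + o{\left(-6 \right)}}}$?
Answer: $\frac{460296677}{38918} - \frac{8809 i \sqrt{6}}{3538} \approx 11827.0 - 6.0988 i$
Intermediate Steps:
$F{\left(h,q \right)} = 4 - 3 q$ ($F{\left(h,q \right)} = 4 - \left(q 2 + q\right) = 4 - \left(2 q + q\right) = 4 - 3 q$)
$o{\left(M \right)} = \frac{M}{22} + \frac{\sqrt{M} \left(4 - 3 M\right)}{22}$ ($o{\left(M \right)} = \frac{M + \left(4 - 3 M\right) \sqrt{M}}{M - \left(-22 + M\right)} = \frac{M + \sqrt{M} \left(4 - 3 M\right)}{22} = \left(M + \sqrt{M} \left(4 - 3 M\right)\right) \frac{1}{22} = \frac{M}{22} + \frac{\sqrt{M} \left(4 - 3 M\right)}{22}$)
$\frac{8809}{\left(42 - 3580\right) \frac{1}{-4750 + o{\left(-6 \right)}}} = \frac{8809}{\left(42 - 3580\right) \frac{1}{-4750 + \left(\frac{1}{22} \left(-6\right) + \frac{\sqrt{-6} \left(4 - -18\right)}{22}\right)}} = \frac{8809}{\left(-3538\right) \frac{1}{-4750 - \left(\frac{3}{11} - \frac{i \sqrt{6} \left(4 + 18\right)}{22}\right)}} = \frac{8809}{\left(-3538\right) \frac{1}{-4750 - \left(\frac{3}{11} - \frac{1}{22} i \sqrt{6} \cdot 22\right)}} = \frac{8809}{\left(-3538\right) \frac{1}{-4750 - \left(\frac{3}{11} - i \sqrt{6}\right)}} = \frac{8809}{\left(-3538\right) \frac{1}{- \frac{52253}{11} + i \sqrt{6}}} = 8809 \left(\frac{52253}{38918} - \frac{i \sqrt{6}}{3538}\right) = \frac{460296677}{38918} - \frac{8809 i \sqrt{6}}{3538}$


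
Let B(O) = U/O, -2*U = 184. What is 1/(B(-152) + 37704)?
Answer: 38/1432775 ≈ 2.6522e-5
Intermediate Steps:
U = -92 (U = -1/2*184 = -92)
B(O) = -92/O
1/(B(-152) + 37704) = 1/(-92/(-152) + 37704) = 1/(-92*(-1/152) + 37704) = 1/(23/38 + 37704) = 1/(1432775/38) = 38/1432775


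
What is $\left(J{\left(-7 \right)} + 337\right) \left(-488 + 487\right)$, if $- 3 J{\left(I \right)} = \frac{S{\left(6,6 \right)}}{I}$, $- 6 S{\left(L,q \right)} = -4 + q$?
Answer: $- \frac{21230}{63} \approx -336.98$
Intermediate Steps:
$S{\left(L,q \right)} = \frac{2}{3} - \frac{q}{6}$ ($S{\left(L,q \right)} = - \frac{-4 + q}{6} = \frac{2}{3} - \frac{q}{6}$)
$J{\left(I \right)} = \frac{1}{9 I}$ ($J{\left(I \right)} = - \frac{\left(\frac{2}{3} - 1\right) \frac{1}{I}}{3} = - \frac{\left(- \frac{1}{3}\right) \frac{1}{I}}{3} = \frac{1}{9 I}$)
$\left(J{\left(-7 \right)} + 337\right) \left(-488 + 487\right) = \left(\frac{1}{9 \left(-7\right)} + 337\right) \left(-488 + 487\right) = \left(\frac{1}{9} \left(- \frac{1}{7}\right) + 337\right) \left(-1\right) = \left(- \frac{1}{63} + 337\right) \left(-1\right) = \frac{21230}{63} \left(-1\right) = - \frac{21230}{63}$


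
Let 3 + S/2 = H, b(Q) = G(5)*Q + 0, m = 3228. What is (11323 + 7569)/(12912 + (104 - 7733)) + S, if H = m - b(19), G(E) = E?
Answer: 33090472/5283 ≈ 6263.6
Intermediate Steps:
b(Q) = 5*Q (b(Q) = 5*Q + 0 = 5*Q)
H = 3133 (H = 3228 - 5*19 = 3228 - 1*95 = 3228 - 95 = 3133)
S = 6260 (S = -6 + 2*3133 = -6 + 6266 = 6260)
(11323 + 7569)/(12912 + (104 - 7733)) + S = (11323 + 7569)/(12912 + (104 - 7733)) + 6260 = 18892/(12912 - 7629) + 6260 = 18892/5283 + 6260 = 33090472/5283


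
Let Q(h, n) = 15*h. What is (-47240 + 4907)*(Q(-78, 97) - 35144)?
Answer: 1537280562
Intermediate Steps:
(-47240 + 4907)*(Q(-78, 97) - 35144) = (-47240 + 4907)*(15*(-78) - 35144) = -42333*(-1170 - 35144) = -42333*(-36314) = 1537280562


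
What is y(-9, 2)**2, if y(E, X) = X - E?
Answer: 121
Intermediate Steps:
y(-9, 2)**2 = (2 - 1*(-9))**2 = (2 + 9)**2 = 11**2 = 121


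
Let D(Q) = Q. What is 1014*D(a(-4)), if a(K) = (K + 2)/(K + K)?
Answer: 507/2 ≈ 253.50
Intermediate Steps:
a(K) = (2 + K)/(2*K) (a(K) = (2 + K)/((2*K)) = (2 + K)*(1/(2*K)) = (2 + K)/(2*K))
1014*D(a(-4)) = 1014*((½)*(2 - 4)/(-4)) = 1014*((½)*(-¼)*(-2)) = 1014*(¼) = 507/2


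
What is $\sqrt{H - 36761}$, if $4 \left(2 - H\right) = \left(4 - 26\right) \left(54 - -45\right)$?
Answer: $\frac{i \sqrt{144858}}{2} \approx 190.3 i$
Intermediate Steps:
$H = \frac{1093}{2}$ ($H = 2 - \frac{\left(4 - 26\right) \left(54 - -45\right)}{4} = 2 - \frac{\left(-22\right) \left(54 + 45\right)}{4} = 2 - \frac{\left(-22\right) 99}{4} = 2 - - \frac{1089}{2} = 2 + \frac{1089}{2} = \frac{1093}{2} \approx 546.5$)
$\sqrt{H - 36761} = \sqrt{\frac{1093}{2} - 36761} = \sqrt{- \frac{72429}{2}} = \frac{i \sqrt{144858}}{2}$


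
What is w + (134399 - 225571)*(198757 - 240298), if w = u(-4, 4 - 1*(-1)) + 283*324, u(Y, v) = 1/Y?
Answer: 15149870975/4 ≈ 3.7875e+9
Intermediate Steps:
w = 366767/4 (w = 1/(-4) + 283*324 = -1/4 + 91692 = 366767/4 ≈ 91692.)
w + (134399 - 225571)*(198757 - 240298) = 366767/4 + (134399 - 225571)*(198757 - 240298) = 366767/4 - 91172*(-41541) = 366767/4 + 3787376052 = 15149870975/4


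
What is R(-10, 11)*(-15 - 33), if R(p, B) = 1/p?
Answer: 24/5 ≈ 4.8000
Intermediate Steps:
R(-10, 11)*(-15 - 33) = (-15 - 33)/(-10) = -⅒*(-48) = 24/5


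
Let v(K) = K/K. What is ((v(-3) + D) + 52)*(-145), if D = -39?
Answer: -2030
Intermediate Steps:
v(K) = 1
((v(-3) + D) + 52)*(-145) = ((1 - 39) + 52)*(-145) = (-38 + 52)*(-145) = 14*(-145) = -2030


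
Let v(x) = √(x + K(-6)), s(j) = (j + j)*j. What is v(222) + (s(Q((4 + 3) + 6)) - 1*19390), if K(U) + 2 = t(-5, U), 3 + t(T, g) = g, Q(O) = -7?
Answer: -19292 + √211 ≈ -19277.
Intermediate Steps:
t(T, g) = -3 + g
K(U) = -5 + U (K(U) = -2 + (-3 + U) = -5 + U)
s(j) = 2*j² (s(j) = (2*j)*j = 2*j²)
v(x) = √(-11 + x) (v(x) = √(x + (-5 - 6)) = √(x - 11) = √(-11 + x))
v(222) + (s(Q((4 + 3) + 6)) - 1*19390) = √(-11 + 222) + (2*(-7)² - 1*19390) = √211 + (2*49 - 19390) = √211 + (98 - 19390) = √211 - 19292 = -19292 + √211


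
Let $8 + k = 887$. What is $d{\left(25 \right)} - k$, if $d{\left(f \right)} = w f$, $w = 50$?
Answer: $371$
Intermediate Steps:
$k = 879$ ($k = -8 + 887 = 879$)
$d{\left(f \right)} = 50 f$
$d{\left(25 \right)} - k = 50 \cdot 25 - 879 = 1250 - 879 = 371$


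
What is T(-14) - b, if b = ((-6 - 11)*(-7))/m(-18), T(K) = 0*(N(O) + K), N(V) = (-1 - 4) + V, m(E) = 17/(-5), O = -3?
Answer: 35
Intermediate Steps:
m(E) = -17/5 (m(E) = 17*(-⅕) = -17/5)
N(V) = -5 + V
T(K) = 0 (T(K) = 0*((-5 - 3) + K) = 0*(-8 + K) = 0)
b = -35 (b = ((-6 - 11)*(-7))/(-17/5) = -17*(-7)*(-5/17) = 119*(-5/17) = -35)
T(-14) - b = 0 - 1*(-35) = 0 + 35 = 35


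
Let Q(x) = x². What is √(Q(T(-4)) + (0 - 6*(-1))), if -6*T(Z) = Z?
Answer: √58/3 ≈ 2.5386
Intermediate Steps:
T(Z) = -Z/6
√(Q(T(-4)) + (0 - 6*(-1))) = √((-⅙*(-4))² + (0 - 6*(-1))) = √((⅔)² + (0 + 6)) = √(4/9 + 6) = √(58/9) = √58/3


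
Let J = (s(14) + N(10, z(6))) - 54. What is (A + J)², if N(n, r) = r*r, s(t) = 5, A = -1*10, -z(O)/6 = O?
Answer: 1530169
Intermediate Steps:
z(O) = -6*O
A = -10
N(n, r) = r²
J = 1247 (J = (5 + (-6*6)²) - 54 = (5 + (-36)²) - 54 = (5 + 1296) - 54 = 1301 - 54 = 1247)
(A + J)² = (-10 + 1247)² = 1237² = 1530169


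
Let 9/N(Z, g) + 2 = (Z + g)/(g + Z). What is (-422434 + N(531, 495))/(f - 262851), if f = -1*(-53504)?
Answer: 422443/209347 ≈ 2.0179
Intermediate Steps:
f = 53504
N(Z, g) = -9 (N(Z, g) = 9/(-2 + (Z + g)/(g + Z)) = 9/(-2 + (Z + g)/(Z + g)) = 9/(-2 + 1) = 9/(-1) = 9*(-1) = -9)
(-422434 + N(531, 495))/(f - 262851) = (-422434 - 9)/(53504 - 262851) = -422443/(-209347) = -422443*(-1/209347) = 422443/209347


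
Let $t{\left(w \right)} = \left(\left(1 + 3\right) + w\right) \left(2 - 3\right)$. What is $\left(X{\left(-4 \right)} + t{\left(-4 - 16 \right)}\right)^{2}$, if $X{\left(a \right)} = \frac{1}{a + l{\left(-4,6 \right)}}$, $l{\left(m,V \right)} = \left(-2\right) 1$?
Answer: $\frac{9025}{36} \approx 250.69$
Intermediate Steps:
$l{\left(m,V \right)} = -2$
$X{\left(a \right)} = \frac{1}{-2 + a}$ ($X{\left(a \right)} = \frac{1}{a - 2} = \frac{1}{-2 + a}$)
$t{\left(w \right)} = -4 - w$ ($t{\left(w \right)} = \left(4 + w\right) \left(-1\right) = -4 - w$)
$\left(X{\left(-4 \right)} + t{\left(-4 - 16 \right)}\right)^{2} = \left(\frac{1}{-2 - 4} - -16\right)^{2} = \left(\frac{1}{-6} - -16\right)^{2} = \left(- \frac{1}{6} - -16\right)^{2} = \left(- \frac{1}{6} + \left(-4 + 20\right)\right)^{2} = \left(- \frac{1}{6} + 16\right)^{2} = \left(\frac{95}{6}\right)^{2} = \frac{9025}{36}$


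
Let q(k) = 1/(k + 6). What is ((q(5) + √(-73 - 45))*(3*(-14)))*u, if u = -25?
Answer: 1050/11 + 1050*I*√118 ≈ 95.455 + 11406.0*I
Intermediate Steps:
q(k) = 1/(6 + k)
((q(5) + √(-73 - 45))*(3*(-14)))*u = ((1/(6 + 5) + √(-73 - 45))*(3*(-14)))*(-25) = ((1/11 + √(-118))*(-42))*(-25) = ((1/11 + I*√118)*(-42))*(-25) = (-42/11 - 42*I*√118)*(-25) = 1050/11 + 1050*I*√118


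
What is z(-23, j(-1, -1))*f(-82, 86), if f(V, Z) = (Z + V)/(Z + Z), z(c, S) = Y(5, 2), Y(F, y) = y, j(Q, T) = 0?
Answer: 2/43 ≈ 0.046512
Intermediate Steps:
z(c, S) = 2
f(V, Z) = (V + Z)/(2*Z) (f(V, Z) = (V + Z)/((2*Z)) = (V + Z)*(1/(2*Z)) = (V + Z)/(2*Z))
z(-23, j(-1, -1))*f(-82, 86) = 2*((½)*(-82 + 86)/86) = 2*((½)*(1/86)*4) = 2*(1/43) = 2/43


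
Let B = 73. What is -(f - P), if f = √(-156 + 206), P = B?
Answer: 73 - 5*√2 ≈ 65.929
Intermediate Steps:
P = 73
f = 5*√2 (f = √50 = 5*√2 ≈ 7.0711)
-(f - P) = -(5*√2 - 1*73) = -(5*√2 - 73) = -(-73 + 5*√2) = 73 - 5*√2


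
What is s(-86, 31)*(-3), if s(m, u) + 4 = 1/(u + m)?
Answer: 663/55 ≈ 12.055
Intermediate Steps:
s(m, u) = -4 + 1/(m + u) (s(m, u) = -4 + 1/(u + m) = -4 + 1/(m + u))
s(-86, 31)*(-3) = ((1 - 4*(-86) - 4*31)/(-86 + 31))*(-3) = ((1 + 344 - 124)/(-55))*(-3) = -1/55*221*(-3) = -221/55*(-3) = 663/55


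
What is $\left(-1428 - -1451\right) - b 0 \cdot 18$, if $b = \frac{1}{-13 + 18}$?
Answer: $23$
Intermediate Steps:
$b = \frac{1}{5} \approx 0.2$
$\left(-1428 - -1451\right) - b 0 \cdot 18 = \left(-1428 - -1451\right) - \frac{1}{5} \cdot 0 \cdot 18 = \left(-1428 + 1451\right) - 0 \cdot 18 = 23 - 0 = 23 + 0 = 23$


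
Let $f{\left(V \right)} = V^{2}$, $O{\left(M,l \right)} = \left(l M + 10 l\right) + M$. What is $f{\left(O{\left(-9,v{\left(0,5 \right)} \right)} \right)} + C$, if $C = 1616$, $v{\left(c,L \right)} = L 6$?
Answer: $2057$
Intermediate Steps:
$v{\left(c,L \right)} = 6 L$
$O{\left(M,l \right)} = M + 10 l + M l$ ($O{\left(M,l \right)} = \left(M l + 10 l\right) + M = \left(10 l + M l\right) + M = M + 10 l + M l$)
$f{\left(O{\left(-9,v{\left(0,5 \right)} \right)} \right)} + C = \left(-9 + 10 \cdot 6 \cdot 5 - 9 \cdot 6 \cdot 5\right)^{2} + 1616 = \left(-9 + 10 \cdot 30 - 270\right)^{2} + 1616 = \left(-9 + 300 - 270\right)^{2} + 1616 = 21^{2} + 1616 = 441 + 1616 = 2057$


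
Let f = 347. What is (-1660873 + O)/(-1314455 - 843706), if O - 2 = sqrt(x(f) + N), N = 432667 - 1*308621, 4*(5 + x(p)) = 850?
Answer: 1660871/2158161 - sqrt(497014)/4316322 ≈ 0.76941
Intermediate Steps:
x(p) = 415/2 (x(p) = -5 + (1/4)*850 = -5 + 425/2 = 415/2)
N = 124046 (N = 432667 - 308621 = 124046)
O = 2 + sqrt(497014)/2 (O = 2 + sqrt(415/2 + 124046) = 2 + sqrt(248507/2) = 2 + sqrt(497014)/2 ≈ 354.50)
(-1660873 + O)/(-1314455 - 843706) = (-1660873 + (2 + sqrt(497014)/2))/(-1314455 - 843706) = (-1660871 + sqrt(497014)/2)/(-2158161) = (-1660871 + sqrt(497014)/2)*(-1/2158161) = 1660871/2158161 - sqrt(497014)/4316322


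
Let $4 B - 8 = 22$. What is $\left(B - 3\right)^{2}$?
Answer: $\frac{81}{4} \approx 20.25$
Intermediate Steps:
$B = \frac{15}{2}$ ($B = 2 + \frac{1}{4} \cdot 22 = 2 + \frac{11}{2} = \frac{15}{2} \approx 7.5$)
$\left(B - 3\right)^{2} = \left(\frac{15}{2} - 3\right)^{2} = \left(\frac{9}{2}\right)^{2} = \frac{81}{4}$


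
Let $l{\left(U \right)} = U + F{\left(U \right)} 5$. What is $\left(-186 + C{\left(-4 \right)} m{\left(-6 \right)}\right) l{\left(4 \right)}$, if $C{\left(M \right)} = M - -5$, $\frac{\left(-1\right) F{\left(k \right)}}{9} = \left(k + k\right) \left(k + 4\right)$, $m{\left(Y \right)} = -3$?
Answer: $543564$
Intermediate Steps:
$F{\left(k \right)} = - 18 k \left(4 + k\right)$ ($F{\left(k \right)} = - 9 \left(k + k\right) \left(k + 4\right) = - 9 \cdot 2 k \left(4 + k\right) = - 18 k \left(4 + k\right)$)
$l{\left(U \right)} = U - 90 U \left(4 + U\right)$ ($l{\left(U \right)} = U + - 18 U \left(4 + U\right) 5 = U - 90 U \left(4 + U\right)$)
$C{\left(M \right)} = 5 + M$ ($C{\left(M \right)} = M + 5 = 5 + M$)
$\left(-186 + C{\left(-4 \right)} m{\left(-6 \right)}\right) l{\left(4 \right)} = \left(-186 + \left(5 - 4\right) \left(-3\right)\right) 4 \left(-359 - 360\right) = \left(-186 + 1 \left(-3\right)\right) 4 \left(-359 - 360\right) = \left(-186 - 3\right) 4 \left(-719\right) = \left(-189\right) \left(-2876\right) = 543564$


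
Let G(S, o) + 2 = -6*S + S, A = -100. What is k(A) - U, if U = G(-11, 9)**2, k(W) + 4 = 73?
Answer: -2740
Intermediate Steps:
k(W) = 69 (k(W) = -4 + 73 = 69)
G(S, o) = -2 - 5*S (G(S, o) = -2 + (-6*S + S) = -2 - 5*S)
U = 2809 (U = (-2 - 5*(-11))**2 = (-2 + 55)**2 = 53**2 = 2809)
k(A) - U = 69 - 1*2809 = 69 - 2809 = -2740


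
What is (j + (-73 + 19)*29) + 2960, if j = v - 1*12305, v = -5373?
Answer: -16284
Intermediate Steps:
j = -17678 (j = -5373 - 1*12305 = -5373 - 12305 = -17678)
(j + (-73 + 19)*29) + 2960 = (-17678 + (-73 + 19)*29) + 2960 = (-17678 - 54*29) + 2960 = (-17678 - 1566) + 2960 = -19244 + 2960 = -16284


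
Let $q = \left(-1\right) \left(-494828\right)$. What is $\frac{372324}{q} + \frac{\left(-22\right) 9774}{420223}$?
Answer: $\frac{12514308267}{51984526661} \approx 0.24073$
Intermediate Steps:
$q = 494828$
$\frac{372324}{q} + \frac{\left(-22\right) 9774}{420223} = \frac{372324}{494828} + \frac{\left(-22\right) 9774}{420223} = 372324 \cdot \frac{1}{494828} - \frac{215028}{420223} = \frac{93081}{123707} - \frac{215028}{420223} = \frac{12514308267}{51984526661}$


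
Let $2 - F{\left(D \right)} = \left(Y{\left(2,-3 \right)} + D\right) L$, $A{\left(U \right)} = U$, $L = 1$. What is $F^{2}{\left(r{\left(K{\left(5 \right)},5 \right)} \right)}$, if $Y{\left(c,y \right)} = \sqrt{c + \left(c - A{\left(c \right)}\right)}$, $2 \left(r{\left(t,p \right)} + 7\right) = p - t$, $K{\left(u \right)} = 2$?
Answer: $\frac{233}{4} - 15 \sqrt{2} \approx 37.037$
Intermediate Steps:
$r{\left(t,p \right)} = -7 + \frac{p}{2} - \frac{t}{2}$ ($r{\left(t,p \right)} = -7 + \frac{p - t}{2} = -7 + \left(\frac{p}{2} - \frac{t}{2}\right) = -7 + \frac{p}{2} - \frac{t}{2}$)
$Y{\left(c,y \right)} = \sqrt{c}$ ($Y{\left(c,y \right)} = \sqrt{c + \left(c - c\right)} = \sqrt{c + 0} = \sqrt{c}$)
$F{\left(D \right)} = 2 - D - \sqrt{2}$ ($F{\left(D \right)} = 2 - \left(\sqrt{2} + D\right) 1 = 2 - \left(D + \sqrt{2}\right) 1 = 2 - \left(D + \sqrt{2}\right) = 2 - D - \sqrt{2}$)
$F^{2}{\left(r{\left(K{\left(5 \right)},5 \right)} \right)} = \left(2 - \left(-7 + \frac{1}{2} \cdot 5 - 1\right) - \sqrt{2}\right)^{2} = \left(2 - \left(-7 + \frac{5}{2} - 1\right) - \sqrt{2}\right)^{2} = \left(2 - - \frac{11}{2} - \sqrt{2}\right)^{2} = \left(2 + \frac{11}{2} - \sqrt{2}\right)^{2} = \left(\frac{15}{2} - \sqrt{2}\right)^{2}$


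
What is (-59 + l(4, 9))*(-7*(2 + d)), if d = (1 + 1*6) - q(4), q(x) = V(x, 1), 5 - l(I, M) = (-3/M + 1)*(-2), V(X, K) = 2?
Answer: 7742/3 ≈ 2580.7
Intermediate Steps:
l(I, M) = 7 - 6/M (l(I, M) = 5 - (-3/M + 1)*(-2) = 5 - (1 - 3/M)*(-2) = 5 - (-2 + 6/M) = 5 + (2 - 6/M) = 7 - 6/M)
q(x) = 2
d = 5 (d = (1 + 1*6) - 1*2 = (1 + 6) - 2 = 7 - 2 = 5)
(-59 + l(4, 9))*(-7*(2 + d)) = (-59 + (7 - 6/9))*(-7*(2 + 5)) = (-59 + (7 - 6*⅑))*(-7*7) = (-59 + (7 - ⅔))*(-49) = (-59 + 19/3)*(-49) = -158/3*(-49) = 7742/3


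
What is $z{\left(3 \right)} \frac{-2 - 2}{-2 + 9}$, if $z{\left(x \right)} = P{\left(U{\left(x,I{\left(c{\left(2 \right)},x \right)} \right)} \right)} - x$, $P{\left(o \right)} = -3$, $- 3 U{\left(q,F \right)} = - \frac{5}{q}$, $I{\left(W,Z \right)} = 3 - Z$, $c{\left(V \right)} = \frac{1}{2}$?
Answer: $\frac{24}{7} \approx 3.4286$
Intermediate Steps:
$c{\left(V \right)} = \frac{1}{2}$
$U{\left(q,F \right)} = \frac{5}{3 q}$ ($U{\left(q,F \right)} = - \frac{\left(-5\right) \frac{1}{q}}{3} = \frac{5}{3 q}$)
$z{\left(x \right)} = -3 - x$
$z{\left(3 \right)} \frac{-2 - 2}{-2 + 9} = \left(-3 - 3\right) \frac{-2 - 2}{-2 + 9} = \left(-3 - 3\right) \left(- \frac{4}{7}\right) = - 6 \left(\left(-4\right) \frac{1}{7}\right) = \left(-6\right) \left(- \frac{4}{7}\right) = \frac{24}{7}$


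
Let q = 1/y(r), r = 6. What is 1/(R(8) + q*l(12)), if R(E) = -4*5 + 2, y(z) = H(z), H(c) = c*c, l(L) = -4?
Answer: -9/163 ≈ -0.055215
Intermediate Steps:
H(c) = c²
y(z) = z²
R(E) = -18 (R(E) = -20 + 2 = -18)
q = 1/36 (q = 1/(6²) = 1/36 ≈ 0.027778)
1/(R(8) + q*l(12)) = 1/(-18 + (1/36)*(-4)) = 1/(-18 - ⅑) = 1/(-163/9) = -9/163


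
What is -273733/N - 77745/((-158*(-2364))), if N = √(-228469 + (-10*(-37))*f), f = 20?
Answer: -25915/124504 + 273733*I*√221069/221069 ≈ -0.20815 + 582.19*I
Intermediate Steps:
N = I*√221069 (N = √(-228469 - 10*(-37)*20) = √(-228469 + 370*20) = √(-228469 + 7400) = √(-221069) = I*√221069 ≈ 470.18*I)
-273733/N - 77745/((-158*(-2364))) = -273733*(-I*√221069/221069) - 77745/((-158*(-2364))) = -(-273733)*I*√221069/221069 - 77745/373512 = 273733*I*√221069/221069 - 77745*1/373512 = 273733*I*√221069/221069 - 25915/124504 = -25915/124504 + 273733*I*√221069/221069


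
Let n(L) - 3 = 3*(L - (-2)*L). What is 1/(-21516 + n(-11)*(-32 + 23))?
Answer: -1/20652 ≈ -4.8421e-5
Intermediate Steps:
n(L) = 3 + 9*L (n(L) = 3 + 3*(L - (-2)*L) = 3 + 3*(L + 2*L) = 3 + 3*(3*L) = 3 + 9*L)
1/(-21516 + n(-11)*(-32 + 23)) = 1/(-21516 + (3 + 9*(-11))*(-32 + 23)) = 1/(-21516 + (3 - 99)*(-9)) = 1/(-21516 - 96*(-9)) = 1/(-21516 + 864) = 1/(-20652) = -1/20652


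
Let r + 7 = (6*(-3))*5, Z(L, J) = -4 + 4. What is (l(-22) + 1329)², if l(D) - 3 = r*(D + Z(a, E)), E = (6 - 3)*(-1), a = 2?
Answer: 12013156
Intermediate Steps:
E = -3 (E = 3*(-1) = -3)
Z(L, J) = 0
r = -97 (r = -7 + (6*(-3))*5 = -7 - 18*5 = -7 - 90 = -97)
l(D) = 3 - 97*D (l(D) = 3 - 97*(D + 0) = 3 - 97*D)
(l(-22) + 1329)² = ((3 - 97*(-22)) + 1329)² = ((3 + 2134) + 1329)² = (2137 + 1329)² = 3466² = 12013156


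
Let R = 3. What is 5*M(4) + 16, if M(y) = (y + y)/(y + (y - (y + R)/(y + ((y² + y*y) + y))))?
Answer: 6608/313 ≈ 21.112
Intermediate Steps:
M(y) = 2*y/(2*y - (3 + y)/(2*y + 2*y²)) (M(y) = (y + y)/(y + (y - (y + 3)/(y + ((y² + y*y) + y)))) = (2*y)/(y + (y - (3 + y)/(y + ((y² + y²) + y)))) = (2*y)/(y + (y - (3 + y)/(y + (2*y² + y)))) = (2*y)/(y + (y - (3 + y)/(y + (y + 2*y²)))) = (2*y)/(y + (y - (3 + y)/(2*y + 2*y²))) = (2*y)/(2*y - (3 + y)/(2*y + 2*y²)) = 2*y/(2*y - (3 + y)/(2*y + 2*y²)))
5*M(4) + 16 = 5*(4*4²*(1 + 4)/(-3 - 1*4 + 4*4² + 4*4³)) + 16 = 5*(4*16*5/(-3 - 4 + 4*16 + 4*64)) + 16 = 5*(4*16*5/(-3 - 4 + 64 + 256)) + 16 = 5*(4*16*5/313) + 16 = 5*(4*16*(1/313)*5) + 16 = 5*(320/313) + 16 = 1600/313 + 16 = 6608/313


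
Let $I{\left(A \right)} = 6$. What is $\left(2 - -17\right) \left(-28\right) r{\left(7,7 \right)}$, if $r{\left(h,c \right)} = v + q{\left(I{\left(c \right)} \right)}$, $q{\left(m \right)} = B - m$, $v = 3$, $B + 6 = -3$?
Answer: $6384$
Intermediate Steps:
$B = -9$ ($B = -6 - 3 = -9$)
$q{\left(m \right)} = -9 - m$
$r{\left(h,c \right)} = -12$ ($r{\left(h,c \right)} = 3 - 15 = -12$)
$\left(2 - -17\right) \left(-28\right) r{\left(7,7 \right)} = \left(2 - -17\right) \left(-28\right) \left(-12\right) = \left(2 + 17\right) \left(-28\right) \left(-12\right) = 19 \left(-28\right) \left(-12\right) = \left(-532\right) \left(-12\right) = 6384$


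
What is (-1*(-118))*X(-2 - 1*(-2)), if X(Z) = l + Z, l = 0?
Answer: 0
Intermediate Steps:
X(Z) = Z (X(Z) = 0 + Z = Z)
(-1*(-118))*X(-2 - 1*(-2)) = (-1*(-118))*(-2 - 1*(-2)) = 118*(-2 + 2) = 118*0 = 0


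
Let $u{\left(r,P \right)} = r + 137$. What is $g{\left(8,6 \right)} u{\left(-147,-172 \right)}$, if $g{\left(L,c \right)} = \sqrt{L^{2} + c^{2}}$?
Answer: $-100$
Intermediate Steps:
$u{\left(r,P \right)} = 137 + r$
$g{\left(8,6 \right)} u{\left(-147,-172 \right)} = \sqrt{8^{2} + 6^{2}} \left(137 - 147\right) = \sqrt{64 + 36} \left(-10\right) = \sqrt{100} \left(-10\right) = 10 \left(-10\right) = -100$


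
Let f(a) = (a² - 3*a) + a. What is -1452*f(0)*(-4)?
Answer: 0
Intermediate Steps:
f(a) = a² - 2*a
-1452*f(0)*(-4) = -1452*0*(-2 + 0)*(-4) = -1452*0*(-2)*(-4) = -0*(-4) = -1452*0 = 0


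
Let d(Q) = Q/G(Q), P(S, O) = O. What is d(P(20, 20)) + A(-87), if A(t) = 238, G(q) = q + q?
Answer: 477/2 ≈ 238.50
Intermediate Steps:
G(q) = 2*q
d(Q) = 1/2 (d(Q) = Q/((2*Q)) = Q*(1/(2*Q)) = 1/2)
d(P(20, 20)) + A(-87) = 1/2 + 238 = 477/2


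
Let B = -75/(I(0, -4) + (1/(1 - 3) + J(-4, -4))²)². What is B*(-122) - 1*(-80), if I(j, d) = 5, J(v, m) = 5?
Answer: 962480/10201 ≈ 94.352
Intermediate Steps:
B = -1200/10201 (B = -75/(5 + (1/(1 - 3) + 5)²)² = -75/(5 + (1/(-2) + 5)²)² = -75/(5 + (-½ + 5)²)² = -75/(5 + (9/2)²)² = -75/(5 + 81/4)² = -75/((101/4)²) = -75/10201/16 = -75*16/10201 = -1200/10201 ≈ -0.11764)
B*(-122) - 1*(-80) = -1200/10201*(-122) - 1*(-80) = 146400/10201 + 80 = 962480/10201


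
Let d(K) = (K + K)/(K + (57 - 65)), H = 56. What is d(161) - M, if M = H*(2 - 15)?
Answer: 111706/153 ≈ 730.10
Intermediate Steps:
M = -728 (M = 56*(2 - 15) = 56*(-13) = -728)
d(K) = 2*K/(-8 + K) (d(K) = (2*K)/(K - 8) = (2*K)/(-8 + K) = 2*K/(-8 + K))
d(161) - M = 2*161/(-8 + 161) - 1*(-728) = 2*161/153 + 728 = 2*161*(1/153) + 728 = 322/153 + 728 = 111706/153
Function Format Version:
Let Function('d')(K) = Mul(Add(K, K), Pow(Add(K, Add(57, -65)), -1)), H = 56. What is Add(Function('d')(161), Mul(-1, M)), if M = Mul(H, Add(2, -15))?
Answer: Rational(111706, 153) ≈ 730.10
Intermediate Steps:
M = -728 (M = Mul(56, Add(2, -15)) = Mul(56, -13) = -728)
Function('d')(K) = Mul(2, K, Pow(Add(-8, K), -1)) (Function('d')(K) = Mul(Mul(2, K), Pow(Add(K, -8), -1)) = Mul(Mul(2, K), Pow(Add(-8, K), -1)) = Mul(2, K, Pow(Add(-8, K), -1)))
Add(Function('d')(161), Mul(-1, M)) = Add(Mul(2, 161, Pow(Add(-8, 161), -1)), Mul(-1, -728)) = Add(Mul(2, 161, Pow(153, -1)), 728) = Add(Mul(2, 161, Rational(1, 153)), 728) = Add(Rational(322, 153), 728) = Rational(111706, 153)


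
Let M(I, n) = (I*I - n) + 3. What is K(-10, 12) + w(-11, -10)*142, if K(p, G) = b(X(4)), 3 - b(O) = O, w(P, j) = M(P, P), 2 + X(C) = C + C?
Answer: 19167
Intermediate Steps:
X(C) = -2 + 2*C (X(C) = -2 + (C + C) = -2 + 2*C)
M(I, n) = 3 + I² - n (M(I, n) = (I² - n) + 3 = 3 + I² - n)
w(P, j) = 3 + P² - P
b(O) = 3 - O
K(p, G) = -3 (K(p, G) = 3 - (-2 + 2*4) = 3 - (-2 + 8) = 3 - 1*6 = 3 - 6 = -3)
K(-10, 12) + w(-11, -10)*142 = -3 + (3 + (-11)² - 1*(-11))*142 = -3 + (3 + 121 + 11)*142 = -3 + 135*142 = -3 + 19170 = 19167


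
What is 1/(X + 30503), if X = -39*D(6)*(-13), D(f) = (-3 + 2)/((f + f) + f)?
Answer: 6/182849 ≈ 3.2814e-5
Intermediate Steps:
D(f) = -1/(3*f) (D(f) = -1/(2*f + f) = -1/(3*f))
X = -169/6 (X = -(-13)/6*(-13) = -39*(-1/18)*(-13) = (13/6)*(-13) = -169/6 ≈ -28.167)
1/(X + 30503) = 1/(-169/6 + 30503) = 1/(182849/6) = 6/182849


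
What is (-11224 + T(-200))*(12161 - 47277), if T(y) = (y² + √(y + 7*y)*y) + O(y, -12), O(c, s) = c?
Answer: -1003474816 + 280928000*I ≈ -1.0035e+9 + 2.8093e+8*I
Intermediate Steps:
T(y) = y + y² + 2*√2*y^(3/2) (T(y) = (y² + √(y + 7*y)*y) + y = (y² + √(8*y)*y) + y = (y² + (2*√2*√y)*y) + y = (y² + 2*√2*y^(3/2)) + y = y + y² + 2*√2*y^(3/2))
(-11224 + T(-200))*(12161 - 47277) = (-11224 + (-200 + (-200)² + 2*√2*(-200)^(3/2)))*(12161 - 47277) = (-11224 + (-200 + 40000 + 2*√2*(-2000*I*√2)))*(-35116) = (-11224 + (-200 + 40000 - 8000*I))*(-35116) = (-11224 + (39800 - 8000*I))*(-35116) = (28576 - 8000*I)*(-35116) = -1003474816 + 280928000*I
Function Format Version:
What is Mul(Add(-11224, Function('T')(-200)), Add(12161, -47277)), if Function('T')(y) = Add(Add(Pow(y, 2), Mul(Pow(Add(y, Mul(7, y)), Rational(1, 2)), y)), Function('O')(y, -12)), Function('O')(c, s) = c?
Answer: Add(-1003474816, Mul(280928000, I)) ≈ Add(-1.0035e+9, Mul(2.8093e+8, I))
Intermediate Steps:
Function('T')(y) = Add(y, Pow(y, 2), Mul(2, Pow(2, Rational(1, 2)), Pow(y, Rational(3, 2)))) (Function('T')(y) = Add(Add(Pow(y, 2), Mul(Pow(Add(y, Mul(7, y)), Rational(1, 2)), y)), y) = Add(Add(Pow(y, 2), Mul(Pow(Mul(8, y), Rational(1, 2)), y)), y) = Add(Add(Pow(y, 2), Mul(Mul(2, Pow(2, Rational(1, 2)), Pow(y, Rational(1, 2))), y)), y) = Add(Add(Pow(y, 2), Mul(2, Pow(2, Rational(1, 2)), Pow(y, Rational(3, 2)))), y) = Add(y, Pow(y, 2), Mul(2, Pow(2, Rational(1, 2)), Pow(y, Rational(3, 2)))))
Mul(Add(-11224, Function('T')(-200)), Add(12161, -47277)) = Mul(Add(-11224, Add(-200, Pow(-200, 2), Mul(2, Pow(2, Rational(1, 2)), Pow(-200, Rational(3, 2))))), Add(12161, -47277)) = Mul(Add(-11224, Add(-200, 40000, Mul(2, Pow(2, Rational(1, 2)), Mul(-2000, I, Pow(2, Rational(1, 2)))))), -35116) = Mul(Add(-11224, Add(-200, 40000, Mul(-8000, I))), -35116) = Mul(Add(-11224, Add(39800, Mul(-8000, I))), -35116) = Mul(Add(28576, Mul(-8000, I)), -35116) = Add(-1003474816, Mul(280928000, I))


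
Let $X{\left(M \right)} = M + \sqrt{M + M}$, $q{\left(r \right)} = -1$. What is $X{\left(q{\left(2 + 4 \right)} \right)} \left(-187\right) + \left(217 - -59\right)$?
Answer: $463 - 187 i \sqrt{2} \approx 463.0 - 264.46 i$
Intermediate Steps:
$X{\left(M \right)} = M + \sqrt{2} \sqrt{M}$ ($X{\left(M \right)} = M + \sqrt{2 M} = M + \sqrt{2} \sqrt{M}$)
$X{\left(q{\left(2 + 4 \right)} \right)} \left(-187\right) + \left(217 - -59\right) = \left(-1 + \sqrt{2} \sqrt{-1}\right) \left(-187\right) + \left(217 - -59\right) = \left(-1 + \sqrt{2} i\right) \left(-187\right) + \left(217 + 59\right) = \left(-1 + i \sqrt{2}\right) \left(-187\right) + 276 = \left(187 - 187 i \sqrt{2}\right) + 276 = 463 - 187 i \sqrt{2}$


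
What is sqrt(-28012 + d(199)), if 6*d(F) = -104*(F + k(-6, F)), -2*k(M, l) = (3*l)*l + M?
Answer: sqrt(8983014)/3 ≈ 999.06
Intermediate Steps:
k(M, l) = -3*l**2/2 - M/2 (k(M, l) = -((3*l)*l + M)/2 = -(3*l**2 + M)/2 = -(M + 3*l**2)/2 = -3*l**2/2 - M/2)
d(F) = -52 + 26*F**2 - 52*F/3 (d(F) = (-104*(F + (-3*F**2/2 - 1/2*(-6))))/6 = (-104*(F + (-3*F**2/2 + 3)))/6 = (-104*(F + (3 - 3*F**2/2)))/6 = (-104*(3 + F - 3*F**2/2))/6 = (-312 - 104*F + 156*F**2)/6 = -52 + 26*F**2 - 52*F/3)
sqrt(-28012 + d(199)) = sqrt(-28012 + (-52 + 26*199**2 - 52/3*199)) = sqrt(-28012 + (-52 + 26*39601 - 10348/3)) = sqrt(-28012 + (-52 + 1029626 - 10348/3)) = sqrt(-28012 + 3078374/3) = sqrt(2994338/3) = sqrt(8983014)/3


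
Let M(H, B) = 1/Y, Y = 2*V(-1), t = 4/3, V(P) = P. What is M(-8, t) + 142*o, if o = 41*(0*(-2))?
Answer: -1/2 ≈ -0.50000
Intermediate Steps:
t = 4/3 (t = 4*(1/3) = 4/3 ≈ 1.3333)
o = 0 (o = 41*0 = 0)
Y = -2 (Y = 2*(-1) = -2)
M(H, B) = -1/2 (M(H, B) = 1/(-2) = -1/2)
M(-8, t) + 142*o = -1/2 + 142*0 = -1/2 + 0 = -1/2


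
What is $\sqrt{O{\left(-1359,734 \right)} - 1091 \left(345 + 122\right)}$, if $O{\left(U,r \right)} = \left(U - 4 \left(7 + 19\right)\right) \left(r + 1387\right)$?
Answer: $2 i \sqrt{903130} \approx 1900.7 i$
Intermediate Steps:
$O{\left(U,r \right)} = \left(-104 + U\right) \left(1387 + r\right)$ ($O{\left(U,r \right)} = \left(U - 104\right) \left(1387 + r\right) = \left(-104 + U\right) \left(1387 + r\right)$)
$\sqrt{O{\left(-1359,734 \right)} - 1091 \left(345 + 122\right)} = \sqrt{\left(-144248 - 76336 + 1387 \left(-1359\right) - 997506\right) - 1091 \left(345 + 122\right)} = \sqrt{\left(-144248 - 76336 - 1884933 - 997506\right) - 509497} = \sqrt{-3103023 - 509497} = \sqrt{-3612520} = 2 i \sqrt{903130}$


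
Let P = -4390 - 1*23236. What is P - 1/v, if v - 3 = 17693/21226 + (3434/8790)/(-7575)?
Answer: -740979275961908/26821555033 ≈ -27626.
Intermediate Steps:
P = -27626 (P = -4390 - 23236 = -27626)
v = 26821555033/6996620250 (v = 3 + (17693/21226 + (3434/8790)/(-7575)) = 3 + (17693*(1/21226) + (3434*(1/8790))*(-1/7575)) = 3 + (17693/21226 + (1717/4395)*(-1/7575)) = 3 + (17693/21226 - 17/329625) = 3 + 5831694283/6996620250 = 26821555033/6996620250 ≈ 3.8335)
P - 1/v = -27626 - 1/26821555033/6996620250 = -27626 - 1*6996620250/26821555033 = -27626 - 6996620250/26821555033 = -740979275961908/26821555033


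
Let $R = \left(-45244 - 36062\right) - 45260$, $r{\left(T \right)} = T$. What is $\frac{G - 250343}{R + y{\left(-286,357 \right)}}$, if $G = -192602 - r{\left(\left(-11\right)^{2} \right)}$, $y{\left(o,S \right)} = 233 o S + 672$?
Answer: $\frac{221533}{11957830} \approx 0.018526$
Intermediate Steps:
$y{\left(o,S \right)} = 672 + 233 S o$ ($y{\left(o,S \right)} = 233 S o + 672 = 672 + 233 S o$)
$R = -126566$ ($R = -81306 - 45260 = -126566$)
$G = -192723$ ($G = -192602 - \left(-11\right)^{2} = -192602 - 121 = -192723$)
$\frac{G - 250343}{R + y{\left(-286,357 \right)}} = \frac{-192723 - 250343}{-126566 + \left(672 + 233 \cdot 357 \left(-286\right)\right)} = - \frac{443066}{-126566 + \left(672 - 23789766\right)} = - \frac{443066}{-126566 - 23789094} = - \frac{443066}{-23915660} = \left(-443066\right) \left(- \frac{1}{23915660}\right) = \frac{221533}{11957830}$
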